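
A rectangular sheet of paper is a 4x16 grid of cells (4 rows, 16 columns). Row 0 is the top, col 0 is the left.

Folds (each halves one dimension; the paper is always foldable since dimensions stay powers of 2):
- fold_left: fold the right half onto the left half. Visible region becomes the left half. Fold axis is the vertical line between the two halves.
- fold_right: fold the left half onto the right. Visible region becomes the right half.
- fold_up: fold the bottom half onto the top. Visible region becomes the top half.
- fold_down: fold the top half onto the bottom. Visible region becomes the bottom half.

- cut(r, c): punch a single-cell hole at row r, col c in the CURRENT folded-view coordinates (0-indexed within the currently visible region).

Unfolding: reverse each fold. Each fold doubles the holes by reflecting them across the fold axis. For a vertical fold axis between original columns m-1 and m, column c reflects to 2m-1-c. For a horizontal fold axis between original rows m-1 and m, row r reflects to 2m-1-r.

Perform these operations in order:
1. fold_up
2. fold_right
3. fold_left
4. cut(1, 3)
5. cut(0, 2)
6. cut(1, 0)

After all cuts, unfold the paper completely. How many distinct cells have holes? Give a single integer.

Op 1 fold_up: fold axis h@2; visible region now rows[0,2) x cols[0,16) = 2x16
Op 2 fold_right: fold axis v@8; visible region now rows[0,2) x cols[8,16) = 2x8
Op 3 fold_left: fold axis v@12; visible region now rows[0,2) x cols[8,12) = 2x4
Op 4 cut(1, 3): punch at orig (1,11); cuts so far [(1, 11)]; region rows[0,2) x cols[8,12) = 2x4
Op 5 cut(0, 2): punch at orig (0,10); cuts so far [(0, 10), (1, 11)]; region rows[0,2) x cols[8,12) = 2x4
Op 6 cut(1, 0): punch at orig (1,8); cuts so far [(0, 10), (1, 8), (1, 11)]; region rows[0,2) x cols[8,12) = 2x4
Unfold 1 (reflect across v@12): 6 holes -> [(0, 10), (0, 13), (1, 8), (1, 11), (1, 12), (1, 15)]
Unfold 2 (reflect across v@8): 12 holes -> [(0, 2), (0, 5), (0, 10), (0, 13), (1, 0), (1, 3), (1, 4), (1, 7), (1, 8), (1, 11), (1, 12), (1, 15)]
Unfold 3 (reflect across h@2): 24 holes -> [(0, 2), (0, 5), (0, 10), (0, 13), (1, 0), (1, 3), (1, 4), (1, 7), (1, 8), (1, 11), (1, 12), (1, 15), (2, 0), (2, 3), (2, 4), (2, 7), (2, 8), (2, 11), (2, 12), (2, 15), (3, 2), (3, 5), (3, 10), (3, 13)]

Answer: 24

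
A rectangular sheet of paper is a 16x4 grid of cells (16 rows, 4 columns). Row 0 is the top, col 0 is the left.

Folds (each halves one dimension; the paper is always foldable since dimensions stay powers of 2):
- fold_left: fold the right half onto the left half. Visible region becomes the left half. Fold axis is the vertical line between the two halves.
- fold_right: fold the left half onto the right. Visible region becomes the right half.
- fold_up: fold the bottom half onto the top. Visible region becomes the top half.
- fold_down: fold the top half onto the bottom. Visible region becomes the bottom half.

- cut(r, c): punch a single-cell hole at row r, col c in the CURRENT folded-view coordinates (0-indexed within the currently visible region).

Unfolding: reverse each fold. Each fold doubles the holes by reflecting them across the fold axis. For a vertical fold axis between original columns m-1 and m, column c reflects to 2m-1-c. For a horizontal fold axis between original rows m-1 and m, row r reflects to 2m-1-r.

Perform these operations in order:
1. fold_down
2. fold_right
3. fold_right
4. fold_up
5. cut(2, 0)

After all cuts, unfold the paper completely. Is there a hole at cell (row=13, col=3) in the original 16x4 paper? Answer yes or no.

Op 1 fold_down: fold axis h@8; visible region now rows[8,16) x cols[0,4) = 8x4
Op 2 fold_right: fold axis v@2; visible region now rows[8,16) x cols[2,4) = 8x2
Op 3 fold_right: fold axis v@3; visible region now rows[8,16) x cols[3,4) = 8x1
Op 4 fold_up: fold axis h@12; visible region now rows[8,12) x cols[3,4) = 4x1
Op 5 cut(2, 0): punch at orig (10,3); cuts so far [(10, 3)]; region rows[8,12) x cols[3,4) = 4x1
Unfold 1 (reflect across h@12): 2 holes -> [(10, 3), (13, 3)]
Unfold 2 (reflect across v@3): 4 holes -> [(10, 2), (10, 3), (13, 2), (13, 3)]
Unfold 3 (reflect across v@2): 8 holes -> [(10, 0), (10, 1), (10, 2), (10, 3), (13, 0), (13, 1), (13, 2), (13, 3)]
Unfold 4 (reflect across h@8): 16 holes -> [(2, 0), (2, 1), (2, 2), (2, 3), (5, 0), (5, 1), (5, 2), (5, 3), (10, 0), (10, 1), (10, 2), (10, 3), (13, 0), (13, 1), (13, 2), (13, 3)]
Holes: [(2, 0), (2, 1), (2, 2), (2, 3), (5, 0), (5, 1), (5, 2), (5, 3), (10, 0), (10, 1), (10, 2), (10, 3), (13, 0), (13, 1), (13, 2), (13, 3)]

Answer: yes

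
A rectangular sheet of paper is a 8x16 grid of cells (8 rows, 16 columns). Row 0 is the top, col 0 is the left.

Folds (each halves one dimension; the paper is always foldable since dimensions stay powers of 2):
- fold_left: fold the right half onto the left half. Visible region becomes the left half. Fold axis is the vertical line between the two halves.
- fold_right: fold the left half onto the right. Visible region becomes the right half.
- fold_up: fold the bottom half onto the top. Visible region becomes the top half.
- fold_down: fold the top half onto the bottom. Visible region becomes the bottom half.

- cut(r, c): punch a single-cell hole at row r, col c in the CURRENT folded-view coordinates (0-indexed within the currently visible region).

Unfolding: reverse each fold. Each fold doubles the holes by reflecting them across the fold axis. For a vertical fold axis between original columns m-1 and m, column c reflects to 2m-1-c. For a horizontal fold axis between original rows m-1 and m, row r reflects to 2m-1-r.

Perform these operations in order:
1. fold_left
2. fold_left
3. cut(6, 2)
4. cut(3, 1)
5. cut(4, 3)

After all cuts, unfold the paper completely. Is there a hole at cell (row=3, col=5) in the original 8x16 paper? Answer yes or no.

Answer: no

Derivation:
Op 1 fold_left: fold axis v@8; visible region now rows[0,8) x cols[0,8) = 8x8
Op 2 fold_left: fold axis v@4; visible region now rows[0,8) x cols[0,4) = 8x4
Op 3 cut(6, 2): punch at orig (6,2); cuts so far [(6, 2)]; region rows[0,8) x cols[0,4) = 8x4
Op 4 cut(3, 1): punch at orig (3,1); cuts so far [(3, 1), (6, 2)]; region rows[0,8) x cols[0,4) = 8x4
Op 5 cut(4, 3): punch at orig (4,3); cuts so far [(3, 1), (4, 3), (6, 2)]; region rows[0,8) x cols[0,4) = 8x4
Unfold 1 (reflect across v@4): 6 holes -> [(3, 1), (3, 6), (4, 3), (4, 4), (6, 2), (6, 5)]
Unfold 2 (reflect across v@8): 12 holes -> [(3, 1), (3, 6), (3, 9), (3, 14), (4, 3), (4, 4), (4, 11), (4, 12), (6, 2), (6, 5), (6, 10), (6, 13)]
Holes: [(3, 1), (3, 6), (3, 9), (3, 14), (4, 3), (4, 4), (4, 11), (4, 12), (6, 2), (6, 5), (6, 10), (6, 13)]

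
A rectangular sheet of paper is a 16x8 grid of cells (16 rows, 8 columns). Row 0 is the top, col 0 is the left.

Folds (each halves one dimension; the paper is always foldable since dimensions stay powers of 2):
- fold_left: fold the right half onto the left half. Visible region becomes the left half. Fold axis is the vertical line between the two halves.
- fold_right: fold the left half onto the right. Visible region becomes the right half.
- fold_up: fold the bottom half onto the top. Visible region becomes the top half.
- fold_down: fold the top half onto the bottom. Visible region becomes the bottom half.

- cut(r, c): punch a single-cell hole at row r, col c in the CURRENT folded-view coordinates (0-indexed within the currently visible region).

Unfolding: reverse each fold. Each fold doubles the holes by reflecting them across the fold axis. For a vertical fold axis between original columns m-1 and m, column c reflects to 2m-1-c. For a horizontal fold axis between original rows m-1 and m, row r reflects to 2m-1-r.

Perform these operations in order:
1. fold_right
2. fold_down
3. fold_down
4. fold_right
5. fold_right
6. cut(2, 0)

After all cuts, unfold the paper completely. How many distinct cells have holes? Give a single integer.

Answer: 32

Derivation:
Op 1 fold_right: fold axis v@4; visible region now rows[0,16) x cols[4,8) = 16x4
Op 2 fold_down: fold axis h@8; visible region now rows[8,16) x cols[4,8) = 8x4
Op 3 fold_down: fold axis h@12; visible region now rows[12,16) x cols[4,8) = 4x4
Op 4 fold_right: fold axis v@6; visible region now rows[12,16) x cols[6,8) = 4x2
Op 5 fold_right: fold axis v@7; visible region now rows[12,16) x cols[7,8) = 4x1
Op 6 cut(2, 0): punch at orig (14,7); cuts so far [(14, 7)]; region rows[12,16) x cols[7,8) = 4x1
Unfold 1 (reflect across v@7): 2 holes -> [(14, 6), (14, 7)]
Unfold 2 (reflect across v@6): 4 holes -> [(14, 4), (14, 5), (14, 6), (14, 7)]
Unfold 3 (reflect across h@12): 8 holes -> [(9, 4), (9, 5), (9, 6), (9, 7), (14, 4), (14, 5), (14, 6), (14, 7)]
Unfold 4 (reflect across h@8): 16 holes -> [(1, 4), (1, 5), (1, 6), (1, 7), (6, 4), (6, 5), (6, 6), (6, 7), (9, 4), (9, 5), (9, 6), (9, 7), (14, 4), (14, 5), (14, 6), (14, 7)]
Unfold 5 (reflect across v@4): 32 holes -> [(1, 0), (1, 1), (1, 2), (1, 3), (1, 4), (1, 5), (1, 6), (1, 7), (6, 0), (6, 1), (6, 2), (6, 3), (6, 4), (6, 5), (6, 6), (6, 7), (9, 0), (9, 1), (9, 2), (9, 3), (9, 4), (9, 5), (9, 6), (9, 7), (14, 0), (14, 1), (14, 2), (14, 3), (14, 4), (14, 5), (14, 6), (14, 7)]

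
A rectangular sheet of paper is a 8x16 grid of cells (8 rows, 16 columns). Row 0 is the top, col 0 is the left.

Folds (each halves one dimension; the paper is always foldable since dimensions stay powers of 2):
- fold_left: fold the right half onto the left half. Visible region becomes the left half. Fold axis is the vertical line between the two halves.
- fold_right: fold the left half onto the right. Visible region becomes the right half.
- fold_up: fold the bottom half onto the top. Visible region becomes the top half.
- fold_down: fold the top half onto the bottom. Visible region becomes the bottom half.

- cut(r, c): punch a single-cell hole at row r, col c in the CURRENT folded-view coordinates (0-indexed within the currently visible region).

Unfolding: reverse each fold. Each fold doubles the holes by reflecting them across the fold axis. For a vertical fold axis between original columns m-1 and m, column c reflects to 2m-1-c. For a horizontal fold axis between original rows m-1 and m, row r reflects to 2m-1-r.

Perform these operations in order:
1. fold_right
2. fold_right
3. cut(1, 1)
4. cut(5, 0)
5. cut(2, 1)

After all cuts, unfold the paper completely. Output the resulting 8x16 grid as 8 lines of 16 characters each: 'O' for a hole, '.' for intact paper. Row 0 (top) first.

Answer: ................
..O..O....O..O..
..O..O....O..O..
................
................
...OO......OO...
................
................

Derivation:
Op 1 fold_right: fold axis v@8; visible region now rows[0,8) x cols[8,16) = 8x8
Op 2 fold_right: fold axis v@12; visible region now rows[0,8) x cols[12,16) = 8x4
Op 3 cut(1, 1): punch at orig (1,13); cuts so far [(1, 13)]; region rows[0,8) x cols[12,16) = 8x4
Op 4 cut(5, 0): punch at orig (5,12); cuts so far [(1, 13), (5, 12)]; region rows[0,8) x cols[12,16) = 8x4
Op 5 cut(2, 1): punch at orig (2,13); cuts so far [(1, 13), (2, 13), (5, 12)]; region rows[0,8) x cols[12,16) = 8x4
Unfold 1 (reflect across v@12): 6 holes -> [(1, 10), (1, 13), (2, 10), (2, 13), (5, 11), (5, 12)]
Unfold 2 (reflect across v@8): 12 holes -> [(1, 2), (1, 5), (1, 10), (1, 13), (2, 2), (2, 5), (2, 10), (2, 13), (5, 3), (5, 4), (5, 11), (5, 12)]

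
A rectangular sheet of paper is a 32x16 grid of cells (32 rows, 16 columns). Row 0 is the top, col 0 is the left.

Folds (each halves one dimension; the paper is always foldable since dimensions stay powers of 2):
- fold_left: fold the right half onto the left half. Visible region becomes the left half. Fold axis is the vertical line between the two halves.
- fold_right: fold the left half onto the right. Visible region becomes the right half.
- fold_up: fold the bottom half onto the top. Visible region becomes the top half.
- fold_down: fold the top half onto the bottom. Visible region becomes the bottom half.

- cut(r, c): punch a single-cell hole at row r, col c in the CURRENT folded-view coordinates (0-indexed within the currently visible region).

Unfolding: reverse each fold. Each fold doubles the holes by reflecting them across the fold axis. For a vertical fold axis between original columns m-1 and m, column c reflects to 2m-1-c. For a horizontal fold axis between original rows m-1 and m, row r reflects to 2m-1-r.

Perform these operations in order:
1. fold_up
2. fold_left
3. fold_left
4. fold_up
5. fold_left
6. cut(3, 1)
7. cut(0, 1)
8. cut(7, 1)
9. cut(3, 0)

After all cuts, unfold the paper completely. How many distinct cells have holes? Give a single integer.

Answer: 128

Derivation:
Op 1 fold_up: fold axis h@16; visible region now rows[0,16) x cols[0,16) = 16x16
Op 2 fold_left: fold axis v@8; visible region now rows[0,16) x cols[0,8) = 16x8
Op 3 fold_left: fold axis v@4; visible region now rows[0,16) x cols[0,4) = 16x4
Op 4 fold_up: fold axis h@8; visible region now rows[0,8) x cols[0,4) = 8x4
Op 5 fold_left: fold axis v@2; visible region now rows[0,8) x cols[0,2) = 8x2
Op 6 cut(3, 1): punch at orig (3,1); cuts so far [(3, 1)]; region rows[0,8) x cols[0,2) = 8x2
Op 7 cut(0, 1): punch at orig (0,1); cuts so far [(0, 1), (3, 1)]; region rows[0,8) x cols[0,2) = 8x2
Op 8 cut(7, 1): punch at orig (7,1); cuts so far [(0, 1), (3, 1), (7, 1)]; region rows[0,8) x cols[0,2) = 8x2
Op 9 cut(3, 0): punch at orig (3,0); cuts so far [(0, 1), (3, 0), (3, 1), (7, 1)]; region rows[0,8) x cols[0,2) = 8x2
Unfold 1 (reflect across v@2): 8 holes -> [(0, 1), (0, 2), (3, 0), (3, 1), (3, 2), (3, 3), (7, 1), (7, 2)]
Unfold 2 (reflect across h@8): 16 holes -> [(0, 1), (0, 2), (3, 0), (3, 1), (3, 2), (3, 3), (7, 1), (7, 2), (8, 1), (8, 2), (12, 0), (12, 1), (12, 2), (12, 3), (15, 1), (15, 2)]
Unfold 3 (reflect across v@4): 32 holes -> [(0, 1), (0, 2), (0, 5), (0, 6), (3, 0), (3, 1), (3, 2), (3, 3), (3, 4), (3, 5), (3, 6), (3, 7), (7, 1), (7, 2), (7, 5), (7, 6), (8, 1), (8, 2), (8, 5), (8, 6), (12, 0), (12, 1), (12, 2), (12, 3), (12, 4), (12, 5), (12, 6), (12, 7), (15, 1), (15, 2), (15, 5), (15, 6)]
Unfold 4 (reflect across v@8): 64 holes -> [(0, 1), (0, 2), (0, 5), (0, 6), (0, 9), (0, 10), (0, 13), (0, 14), (3, 0), (3, 1), (3, 2), (3, 3), (3, 4), (3, 5), (3, 6), (3, 7), (3, 8), (3, 9), (3, 10), (3, 11), (3, 12), (3, 13), (3, 14), (3, 15), (7, 1), (7, 2), (7, 5), (7, 6), (7, 9), (7, 10), (7, 13), (7, 14), (8, 1), (8, 2), (8, 5), (8, 6), (8, 9), (8, 10), (8, 13), (8, 14), (12, 0), (12, 1), (12, 2), (12, 3), (12, 4), (12, 5), (12, 6), (12, 7), (12, 8), (12, 9), (12, 10), (12, 11), (12, 12), (12, 13), (12, 14), (12, 15), (15, 1), (15, 2), (15, 5), (15, 6), (15, 9), (15, 10), (15, 13), (15, 14)]
Unfold 5 (reflect across h@16): 128 holes -> [(0, 1), (0, 2), (0, 5), (0, 6), (0, 9), (0, 10), (0, 13), (0, 14), (3, 0), (3, 1), (3, 2), (3, 3), (3, 4), (3, 5), (3, 6), (3, 7), (3, 8), (3, 9), (3, 10), (3, 11), (3, 12), (3, 13), (3, 14), (3, 15), (7, 1), (7, 2), (7, 5), (7, 6), (7, 9), (7, 10), (7, 13), (7, 14), (8, 1), (8, 2), (8, 5), (8, 6), (8, 9), (8, 10), (8, 13), (8, 14), (12, 0), (12, 1), (12, 2), (12, 3), (12, 4), (12, 5), (12, 6), (12, 7), (12, 8), (12, 9), (12, 10), (12, 11), (12, 12), (12, 13), (12, 14), (12, 15), (15, 1), (15, 2), (15, 5), (15, 6), (15, 9), (15, 10), (15, 13), (15, 14), (16, 1), (16, 2), (16, 5), (16, 6), (16, 9), (16, 10), (16, 13), (16, 14), (19, 0), (19, 1), (19, 2), (19, 3), (19, 4), (19, 5), (19, 6), (19, 7), (19, 8), (19, 9), (19, 10), (19, 11), (19, 12), (19, 13), (19, 14), (19, 15), (23, 1), (23, 2), (23, 5), (23, 6), (23, 9), (23, 10), (23, 13), (23, 14), (24, 1), (24, 2), (24, 5), (24, 6), (24, 9), (24, 10), (24, 13), (24, 14), (28, 0), (28, 1), (28, 2), (28, 3), (28, 4), (28, 5), (28, 6), (28, 7), (28, 8), (28, 9), (28, 10), (28, 11), (28, 12), (28, 13), (28, 14), (28, 15), (31, 1), (31, 2), (31, 5), (31, 6), (31, 9), (31, 10), (31, 13), (31, 14)]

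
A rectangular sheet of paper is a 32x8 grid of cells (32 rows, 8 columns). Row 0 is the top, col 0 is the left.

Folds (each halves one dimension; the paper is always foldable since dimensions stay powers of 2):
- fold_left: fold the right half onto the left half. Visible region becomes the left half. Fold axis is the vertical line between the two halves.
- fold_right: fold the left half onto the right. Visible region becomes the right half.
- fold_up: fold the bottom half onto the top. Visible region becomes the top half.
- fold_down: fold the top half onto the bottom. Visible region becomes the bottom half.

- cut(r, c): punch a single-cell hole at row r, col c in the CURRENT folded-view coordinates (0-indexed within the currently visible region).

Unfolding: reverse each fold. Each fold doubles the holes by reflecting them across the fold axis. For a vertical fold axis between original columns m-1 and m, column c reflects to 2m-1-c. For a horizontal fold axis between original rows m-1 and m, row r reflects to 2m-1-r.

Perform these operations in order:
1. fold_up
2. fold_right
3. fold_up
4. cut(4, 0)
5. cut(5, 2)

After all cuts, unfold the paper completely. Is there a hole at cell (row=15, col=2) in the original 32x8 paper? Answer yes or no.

Op 1 fold_up: fold axis h@16; visible region now rows[0,16) x cols[0,8) = 16x8
Op 2 fold_right: fold axis v@4; visible region now rows[0,16) x cols[4,8) = 16x4
Op 3 fold_up: fold axis h@8; visible region now rows[0,8) x cols[4,8) = 8x4
Op 4 cut(4, 0): punch at orig (4,4); cuts so far [(4, 4)]; region rows[0,8) x cols[4,8) = 8x4
Op 5 cut(5, 2): punch at orig (5,6); cuts so far [(4, 4), (5, 6)]; region rows[0,8) x cols[4,8) = 8x4
Unfold 1 (reflect across h@8): 4 holes -> [(4, 4), (5, 6), (10, 6), (11, 4)]
Unfold 2 (reflect across v@4): 8 holes -> [(4, 3), (4, 4), (5, 1), (5, 6), (10, 1), (10, 6), (11, 3), (11, 4)]
Unfold 3 (reflect across h@16): 16 holes -> [(4, 3), (4, 4), (5, 1), (5, 6), (10, 1), (10, 6), (11, 3), (11, 4), (20, 3), (20, 4), (21, 1), (21, 6), (26, 1), (26, 6), (27, 3), (27, 4)]
Holes: [(4, 3), (4, 4), (5, 1), (5, 6), (10, 1), (10, 6), (11, 3), (11, 4), (20, 3), (20, 4), (21, 1), (21, 6), (26, 1), (26, 6), (27, 3), (27, 4)]

Answer: no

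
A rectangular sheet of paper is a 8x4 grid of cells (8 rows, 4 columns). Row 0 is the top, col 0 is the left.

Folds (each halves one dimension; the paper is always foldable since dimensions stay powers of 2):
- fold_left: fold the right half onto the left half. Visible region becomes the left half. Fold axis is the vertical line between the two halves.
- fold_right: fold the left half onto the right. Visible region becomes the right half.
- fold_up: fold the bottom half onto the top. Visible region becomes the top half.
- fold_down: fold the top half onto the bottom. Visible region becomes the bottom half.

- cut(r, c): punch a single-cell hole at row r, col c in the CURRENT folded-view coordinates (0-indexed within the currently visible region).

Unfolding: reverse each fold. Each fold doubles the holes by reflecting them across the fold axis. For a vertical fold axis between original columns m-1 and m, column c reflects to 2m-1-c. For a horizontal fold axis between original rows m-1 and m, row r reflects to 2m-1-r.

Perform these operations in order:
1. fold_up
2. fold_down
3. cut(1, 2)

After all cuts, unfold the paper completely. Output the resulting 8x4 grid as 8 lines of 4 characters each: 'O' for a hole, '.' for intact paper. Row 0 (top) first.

Answer: ..O.
....
....
..O.
..O.
....
....
..O.

Derivation:
Op 1 fold_up: fold axis h@4; visible region now rows[0,4) x cols[0,4) = 4x4
Op 2 fold_down: fold axis h@2; visible region now rows[2,4) x cols[0,4) = 2x4
Op 3 cut(1, 2): punch at orig (3,2); cuts so far [(3, 2)]; region rows[2,4) x cols[0,4) = 2x4
Unfold 1 (reflect across h@2): 2 holes -> [(0, 2), (3, 2)]
Unfold 2 (reflect across h@4): 4 holes -> [(0, 2), (3, 2), (4, 2), (7, 2)]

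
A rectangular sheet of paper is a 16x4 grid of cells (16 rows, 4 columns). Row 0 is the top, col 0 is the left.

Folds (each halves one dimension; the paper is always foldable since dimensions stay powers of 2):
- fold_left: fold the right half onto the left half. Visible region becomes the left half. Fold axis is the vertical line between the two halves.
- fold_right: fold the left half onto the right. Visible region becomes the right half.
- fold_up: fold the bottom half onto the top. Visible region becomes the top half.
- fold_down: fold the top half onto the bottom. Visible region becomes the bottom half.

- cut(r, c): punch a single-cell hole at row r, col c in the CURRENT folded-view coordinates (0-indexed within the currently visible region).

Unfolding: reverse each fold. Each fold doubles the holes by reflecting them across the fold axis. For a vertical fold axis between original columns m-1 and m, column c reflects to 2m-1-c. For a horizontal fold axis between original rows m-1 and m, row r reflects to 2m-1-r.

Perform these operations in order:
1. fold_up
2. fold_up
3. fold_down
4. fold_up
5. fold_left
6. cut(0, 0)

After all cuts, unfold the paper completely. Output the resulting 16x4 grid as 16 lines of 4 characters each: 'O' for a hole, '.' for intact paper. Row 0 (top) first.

Answer: O..O
O..O
O..O
O..O
O..O
O..O
O..O
O..O
O..O
O..O
O..O
O..O
O..O
O..O
O..O
O..O

Derivation:
Op 1 fold_up: fold axis h@8; visible region now rows[0,8) x cols[0,4) = 8x4
Op 2 fold_up: fold axis h@4; visible region now rows[0,4) x cols[0,4) = 4x4
Op 3 fold_down: fold axis h@2; visible region now rows[2,4) x cols[0,4) = 2x4
Op 4 fold_up: fold axis h@3; visible region now rows[2,3) x cols[0,4) = 1x4
Op 5 fold_left: fold axis v@2; visible region now rows[2,3) x cols[0,2) = 1x2
Op 6 cut(0, 0): punch at orig (2,0); cuts so far [(2, 0)]; region rows[2,3) x cols[0,2) = 1x2
Unfold 1 (reflect across v@2): 2 holes -> [(2, 0), (2, 3)]
Unfold 2 (reflect across h@3): 4 holes -> [(2, 0), (2, 3), (3, 0), (3, 3)]
Unfold 3 (reflect across h@2): 8 holes -> [(0, 0), (0, 3), (1, 0), (1, 3), (2, 0), (2, 3), (3, 0), (3, 3)]
Unfold 4 (reflect across h@4): 16 holes -> [(0, 0), (0, 3), (1, 0), (1, 3), (2, 0), (2, 3), (3, 0), (3, 3), (4, 0), (4, 3), (5, 0), (5, 3), (6, 0), (6, 3), (7, 0), (7, 3)]
Unfold 5 (reflect across h@8): 32 holes -> [(0, 0), (0, 3), (1, 0), (1, 3), (2, 0), (2, 3), (3, 0), (3, 3), (4, 0), (4, 3), (5, 0), (5, 3), (6, 0), (6, 3), (7, 0), (7, 3), (8, 0), (8, 3), (9, 0), (9, 3), (10, 0), (10, 3), (11, 0), (11, 3), (12, 0), (12, 3), (13, 0), (13, 3), (14, 0), (14, 3), (15, 0), (15, 3)]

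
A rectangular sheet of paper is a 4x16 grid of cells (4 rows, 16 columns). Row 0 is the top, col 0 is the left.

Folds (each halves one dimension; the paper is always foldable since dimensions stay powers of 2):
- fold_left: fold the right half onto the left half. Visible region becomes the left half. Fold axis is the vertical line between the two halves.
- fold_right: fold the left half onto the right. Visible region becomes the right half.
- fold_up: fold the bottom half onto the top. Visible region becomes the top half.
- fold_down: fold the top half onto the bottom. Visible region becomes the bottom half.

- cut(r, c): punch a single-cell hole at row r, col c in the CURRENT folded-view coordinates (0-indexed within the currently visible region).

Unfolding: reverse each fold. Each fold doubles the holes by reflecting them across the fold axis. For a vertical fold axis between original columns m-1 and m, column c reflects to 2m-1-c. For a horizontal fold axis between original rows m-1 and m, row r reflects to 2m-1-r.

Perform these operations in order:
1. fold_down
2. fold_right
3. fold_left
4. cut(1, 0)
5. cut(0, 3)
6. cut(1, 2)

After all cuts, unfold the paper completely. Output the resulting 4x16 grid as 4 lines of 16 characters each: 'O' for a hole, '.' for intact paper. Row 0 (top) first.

Op 1 fold_down: fold axis h@2; visible region now rows[2,4) x cols[0,16) = 2x16
Op 2 fold_right: fold axis v@8; visible region now rows[2,4) x cols[8,16) = 2x8
Op 3 fold_left: fold axis v@12; visible region now rows[2,4) x cols[8,12) = 2x4
Op 4 cut(1, 0): punch at orig (3,8); cuts so far [(3, 8)]; region rows[2,4) x cols[8,12) = 2x4
Op 5 cut(0, 3): punch at orig (2,11); cuts so far [(2, 11), (3, 8)]; region rows[2,4) x cols[8,12) = 2x4
Op 6 cut(1, 2): punch at orig (3,10); cuts so far [(2, 11), (3, 8), (3, 10)]; region rows[2,4) x cols[8,12) = 2x4
Unfold 1 (reflect across v@12): 6 holes -> [(2, 11), (2, 12), (3, 8), (3, 10), (3, 13), (3, 15)]
Unfold 2 (reflect across v@8): 12 holes -> [(2, 3), (2, 4), (2, 11), (2, 12), (3, 0), (3, 2), (3, 5), (3, 7), (3, 8), (3, 10), (3, 13), (3, 15)]
Unfold 3 (reflect across h@2): 24 holes -> [(0, 0), (0, 2), (0, 5), (0, 7), (0, 8), (0, 10), (0, 13), (0, 15), (1, 3), (1, 4), (1, 11), (1, 12), (2, 3), (2, 4), (2, 11), (2, 12), (3, 0), (3, 2), (3, 5), (3, 7), (3, 8), (3, 10), (3, 13), (3, 15)]

Answer: O.O..O.OO.O..O.O
...OO......OO...
...OO......OO...
O.O..O.OO.O..O.O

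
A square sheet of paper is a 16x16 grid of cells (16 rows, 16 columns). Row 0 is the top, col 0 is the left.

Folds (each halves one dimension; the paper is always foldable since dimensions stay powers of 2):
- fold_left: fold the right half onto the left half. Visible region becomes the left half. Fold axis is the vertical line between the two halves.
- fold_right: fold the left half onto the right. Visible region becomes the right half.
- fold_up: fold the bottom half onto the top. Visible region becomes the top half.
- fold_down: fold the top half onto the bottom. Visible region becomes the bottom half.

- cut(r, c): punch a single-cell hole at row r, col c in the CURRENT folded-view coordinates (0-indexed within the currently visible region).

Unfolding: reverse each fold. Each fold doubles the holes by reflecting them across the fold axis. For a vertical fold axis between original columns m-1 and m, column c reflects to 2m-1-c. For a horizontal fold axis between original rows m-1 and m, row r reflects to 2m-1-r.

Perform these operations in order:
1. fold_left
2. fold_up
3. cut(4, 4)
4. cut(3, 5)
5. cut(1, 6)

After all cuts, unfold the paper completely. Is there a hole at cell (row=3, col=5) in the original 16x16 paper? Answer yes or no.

Answer: yes

Derivation:
Op 1 fold_left: fold axis v@8; visible region now rows[0,16) x cols[0,8) = 16x8
Op 2 fold_up: fold axis h@8; visible region now rows[0,8) x cols[0,8) = 8x8
Op 3 cut(4, 4): punch at orig (4,4); cuts so far [(4, 4)]; region rows[0,8) x cols[0,8) = 8x8
Op 4 cut(3, 5): punch at orig (3,5); cuts so far [(3, 5), (4, 4)]; region rows[0,8) x cols[0,8) = 8x8
Op 5 cut(1, 6): punch at orig (1,6); cuts so far [(1, 6), (3, 5), (4, 4)]; region rows[0,8) x cols[0,8) = 8x8
Unfold 1 (reflect across h@8): 6 holes -> [(1, 6), (3, 5), (4, 4), (11, 4), (12, 5), (14, 6)]
Unfold 2 (reflect across v@8): 12 holes -> [(1, 6), (1, 9), (3, 5), (3, 10), (4, 4), (4, 11), (11, 4), (11, 11), (12, 5), (12, 10), (14, 6), (14, 9)]
Holes: [(1, 6), (1, 9), (3, 5), (3, 10), (4, 4), (4, 11), (11, 4), (11, 11), (12, 5), (12, 10), (14, 6), (14, 9)]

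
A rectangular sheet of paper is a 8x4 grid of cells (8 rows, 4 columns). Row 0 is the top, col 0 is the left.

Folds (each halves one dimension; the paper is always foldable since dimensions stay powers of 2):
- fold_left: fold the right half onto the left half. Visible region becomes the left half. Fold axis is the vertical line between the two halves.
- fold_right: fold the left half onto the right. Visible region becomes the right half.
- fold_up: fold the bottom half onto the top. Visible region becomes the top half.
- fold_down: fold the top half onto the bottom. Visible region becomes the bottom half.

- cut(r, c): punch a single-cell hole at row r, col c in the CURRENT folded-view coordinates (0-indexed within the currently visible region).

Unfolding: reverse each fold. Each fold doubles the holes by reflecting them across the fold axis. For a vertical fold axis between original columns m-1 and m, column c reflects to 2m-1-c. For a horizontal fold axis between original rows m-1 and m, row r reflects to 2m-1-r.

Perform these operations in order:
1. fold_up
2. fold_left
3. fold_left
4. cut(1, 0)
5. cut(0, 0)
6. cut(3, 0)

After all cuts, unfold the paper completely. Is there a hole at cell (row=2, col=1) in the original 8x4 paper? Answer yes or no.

Answer: no

Derivation:
Op 1 fold_up: fold axis h@4; visible region now rows[0,4) x cols[0,4) = 4x4
Op 2 fold_left: fold axis v@2; visible region now rows[0,4) x cols[0,2) = 4x2
Op 3 fold_left: fold axis v@1; visible region now rows[0,4) x cols[0,1) = 4x1
Op 4 cut(1, 0): punch at orig (1,0); cuts so far [(1, 0)]; region rows[0,4) x cols[0,1) = 4x1
Op 5 cut(0, 0): punch at orig (0,0); cuts so far [(0, 0), (1, 0)]; region rows[0,4) x cols[0,1) = 4x1
Op 6 cut(3, 0): punch at orig (3,0); cuts so far [(0, 0), (1, 0), (3, 0)]; region rows[0,4) x cols[0,1) = 4x1
Unfold 1 (reflect across v@1): 6 holes -> [(0, 0), (0, 1), (1, 0), (1, 1), (3, 0), (3, 1)]
Unfold 2 (reflect across v@2): 12 holes -> [(0, 0), (0, 1), (0, 2), (0, 3), (1, 0), (1, 1), (1, 2), (1, 3), (3, 0), (3, 1), (3, 2), (3, 3)]
Unfold 3 (reflect across h@4): 24 holes -> [(0, 0), (0, 1), (0, 2), (0, 3), (1, 0), (1, 1), (1, 2), (1, 3), (3, 0), (3, 1), (3, 2), (3, 3), (4, 0), (4, 1), (4, 2), (4, 3), (6, 0), (6, 1), (6, 2), (6, 3), (7, 0), (7, 1), (7, 2), (7, 3)]
Holes: [(0, 0), (0, 1), (0, 2), (0, 3), (1, 0), (1, 1), (1, 2), (1, 3), (3, 0), (3, 1), (3, 2), (3, 3), (4, 0), (4, 1), (4, 2), (4, 3), (6, 0), (6, 1), (6, 2), (6, 3), (7, 0), (7, 1), (7, 2), (7, 3)]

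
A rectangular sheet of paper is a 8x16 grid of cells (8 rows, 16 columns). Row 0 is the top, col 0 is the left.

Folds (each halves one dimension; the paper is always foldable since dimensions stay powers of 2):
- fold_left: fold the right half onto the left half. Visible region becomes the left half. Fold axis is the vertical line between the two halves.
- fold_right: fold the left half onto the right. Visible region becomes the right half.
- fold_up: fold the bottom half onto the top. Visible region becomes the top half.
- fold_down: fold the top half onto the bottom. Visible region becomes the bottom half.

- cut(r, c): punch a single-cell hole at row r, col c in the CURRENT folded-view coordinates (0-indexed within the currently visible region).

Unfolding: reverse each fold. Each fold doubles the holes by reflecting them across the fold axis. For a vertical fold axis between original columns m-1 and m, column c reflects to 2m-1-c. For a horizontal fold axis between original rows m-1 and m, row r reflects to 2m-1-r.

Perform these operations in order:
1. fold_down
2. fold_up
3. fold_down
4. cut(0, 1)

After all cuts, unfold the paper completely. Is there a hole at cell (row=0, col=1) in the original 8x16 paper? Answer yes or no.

Answer: yes

Derivation:
Op 1 fold_down: fold axis h@4; visible region now rows[4,8) x cols[0,16) = 4x16
Op 2 fold_up: fold axis h@6; visible region now rows[4,6) x cols[0,16) = 2x16
Op 3 fold_down: fold axis h@5; visible region now rows[5,6) x cols[0,16) = 1x16
Op 4 cut(0, 1): punch at orig (5,1); cuts so far [(5, 1)]; region rows[5,6) x cols[0,16) = 1x16
Unfold 1 (reflect across h@5): 2 holes -> [(4, 1), (5, 1)]
Unfold 2 (reflect across h@6): 4 holes -> [(4, 1), (5, 1), (6, 1), (7, 1)]
Unfold 3 (reflect across h@4): 8 holes -> [(0, 1), (1, 1), (2, 1), (3, 1), (4, 1), (5, 1), (6, 1), (7, 1)]
Holes: [(0, 1), (1, 1), (2, 1), (3, 1), (4, 1), (5, 1), (6, 1), (7, 1)]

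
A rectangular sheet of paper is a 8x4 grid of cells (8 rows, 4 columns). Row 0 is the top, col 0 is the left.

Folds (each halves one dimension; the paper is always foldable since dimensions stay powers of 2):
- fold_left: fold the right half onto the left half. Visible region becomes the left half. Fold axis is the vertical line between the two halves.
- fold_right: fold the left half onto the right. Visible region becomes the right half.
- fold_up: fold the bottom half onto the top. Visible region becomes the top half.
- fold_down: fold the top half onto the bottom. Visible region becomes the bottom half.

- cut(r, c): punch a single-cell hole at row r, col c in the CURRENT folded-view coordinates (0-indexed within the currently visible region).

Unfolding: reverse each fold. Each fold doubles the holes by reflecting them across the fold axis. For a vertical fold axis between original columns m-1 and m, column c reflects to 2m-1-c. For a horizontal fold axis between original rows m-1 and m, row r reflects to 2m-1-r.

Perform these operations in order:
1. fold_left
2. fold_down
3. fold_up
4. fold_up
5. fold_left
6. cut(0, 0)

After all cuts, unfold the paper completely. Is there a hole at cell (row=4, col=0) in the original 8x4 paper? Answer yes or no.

Answer: yes

Derivation:
Op 1 fold_left: fold axis v@2; visible region now rows[0,8) x cols[0,2) = 8x2
Op 2 fold_down: fold axis h@4; visible region now rows[4,8) x cols[0,2) = 4x2
Op 3 fold_up: fold axis h@6; visible region now rows[4,6) x cols[0,2) = 2x2
Op 4 fold_up: fold axis h@5; visible region now rows[4,5) x cols[0,2) = 1x2
Op 5 fold_left: fold axis v@1; visible region now rows[4,5) x cols[0,1) = 1x1
Op 6 cut(0, 0): punch at orig (4,0); cuts so far [(4, 0)]; region rows[4,5) x cols[0,1) = 1x1
Unfold 1 (reflect across v@1): 2 holes -> [(4, 0), (4, 1)]
Unfold 2 (reflect across h@5): 4 holes -> [(4, 0), (4, 1), (5, 0), (5, 1)]
Unfold 3 (reflect across h@6): 8 holes -> [(4, 0), (4, 1), (5, 0), (5, 1), (6, 0), (6, 1), (7, 0), (7, 1)]
Unfold 4 (reflect across h@4): 16 holes -> [(0, 0), (0, 1), (1, 0), (1, 1), (2, 0), (2, 1), (3, 0), (3, 1), (4, 0), (4, 1), (5, 0), (5, 1), (6, 0), (6, 1), (7, 0), (7, 1)]
Unfold 5 (reflect across v@2): 32 holes -> [(0, 0), (0, 1), (0, 2), (0, 3), (1, 0), (1, 1), (1, 2), (1, 3), (2, 0), (2, 1), (2, 2), (2, 3), (3, 0), (3, 1), (3, 2), (3, 3), (4, 0), (4, 1), (4, 2), (4, 3), (5, 0), (5, 1), (5, 2), (5, 3), (6, 0), (6, 1), (6, 2), (6, 3), (7, 0), (7, 1), (7, 2), (7, 3)]
Holes: [(0, 0), (0, 1), (0, 2), (0, 3), (1, 0), (1, 1), (1, 2), (1, 3), (2, 0), (2, 1), (2, 2), (2, 3), (3, 0), (3, 1), (3, 2), (3, 3), (4, 0), (4, 1), (4, 2), (4, 3), (5, 0), (5, 1), (5, 2), (5, 3), (6, 0), (6, 1), (6, 2), (6, 3), (7, 0), (7, 1), (7, 2), (7, 3)]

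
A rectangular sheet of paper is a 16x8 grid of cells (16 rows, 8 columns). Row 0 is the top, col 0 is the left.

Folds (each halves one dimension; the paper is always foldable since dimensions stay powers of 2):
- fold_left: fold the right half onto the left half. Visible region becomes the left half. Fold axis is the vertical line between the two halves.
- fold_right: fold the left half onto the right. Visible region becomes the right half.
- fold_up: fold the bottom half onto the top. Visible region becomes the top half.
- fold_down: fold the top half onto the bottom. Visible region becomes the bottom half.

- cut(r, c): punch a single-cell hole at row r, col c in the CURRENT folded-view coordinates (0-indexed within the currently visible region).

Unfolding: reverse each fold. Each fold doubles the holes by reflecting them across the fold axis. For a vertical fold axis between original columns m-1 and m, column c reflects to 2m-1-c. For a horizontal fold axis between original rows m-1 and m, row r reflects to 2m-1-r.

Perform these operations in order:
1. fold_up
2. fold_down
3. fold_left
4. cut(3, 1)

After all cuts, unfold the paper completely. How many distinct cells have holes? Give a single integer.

Answer: 8

Derivation:
Op 1 fold_up: fold axis h@8; visible region now rows[0,8) x cols[0,8) = 8x8
Op 2 fold_down: fold axis h@4; visible region now rows[4,8) x cols[0,8) = 4x8
Op 3 fold_left: fold axis v@4; visible region now rows[4,8) x cols[0,4) = 4x4
Op 4 cut(3, 1): punch at orig (7,1); cuts so far [(7, 1)]; region rows[4,8) x cols[0,4) = 4x4
Unfold 1 (reflect across v@4): 2 holes -> [(7, 1), (7, 6)]
Unfold 2 (reflect across h@4): 4 holes -> [(0, 1), (0, 6), (7, 1), (7, 6)]
Unfold 3 (reflect across h@8): 8 holes -> [(0, 1), (0, 6), (7, 1), (7, 6), (8, 1), (8, 6), (15, 1), (15, 6)]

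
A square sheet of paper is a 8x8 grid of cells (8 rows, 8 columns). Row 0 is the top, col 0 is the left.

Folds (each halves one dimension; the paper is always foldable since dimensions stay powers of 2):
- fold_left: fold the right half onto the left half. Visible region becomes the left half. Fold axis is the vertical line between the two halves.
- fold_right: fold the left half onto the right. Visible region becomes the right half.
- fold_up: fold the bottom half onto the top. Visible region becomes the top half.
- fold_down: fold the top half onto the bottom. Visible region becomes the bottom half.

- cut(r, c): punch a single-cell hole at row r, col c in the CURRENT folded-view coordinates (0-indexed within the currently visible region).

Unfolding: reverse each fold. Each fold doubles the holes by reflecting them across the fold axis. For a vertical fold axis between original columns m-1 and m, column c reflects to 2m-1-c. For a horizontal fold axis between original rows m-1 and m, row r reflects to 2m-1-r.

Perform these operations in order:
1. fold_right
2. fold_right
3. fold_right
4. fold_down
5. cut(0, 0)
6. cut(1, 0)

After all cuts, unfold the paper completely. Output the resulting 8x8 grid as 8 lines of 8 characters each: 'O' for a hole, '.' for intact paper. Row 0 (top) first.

Answer: ........
........
OOOOOOOO
OOOOOOOO
OOOOOOOO
OOOOOOOO
........
........

Derivation:
Op 1 fold_right: fold axis v@4; visible region now rows[0,8) x cols[4,8) = 8x4
Op 2 fold_right: fold axis v@6; visible region now rows[0,8) x cols[6,8) = 8x2
Op 3 fold_right: fold axis v@7; visible region now rows[0,8) x cols[7,8) = 8x1
Op 4 fold_down: fold axis h@4; visible region now rows[4,8) x cols[7,8) = 4x1
Op 5 cut(0, 0): punch at orig (4,7); cuts so far [(4, 7)]; region rows[4,8) x cols[7,8) = 4x1
Op 6 cut(1, 0): punch at orig (5,7); cuts so far [(4, 7), (5, 7)]; region rows[4,8) x cols[7,8) = 4x1
Unfold 1 (reflect across h@4): 4 holes -> [(2, 7), (3, 7), (4, 7), (5, 7)]
Unfold 2 (reflect across v@7): 8 holes -> [(2, 6), (2, 7), (3, 6), (3, 7), (4, 6), (4, 7), (5, 6), (5, 7)]
Unfold 3 (reflect across v@6): 16 holes -> [(2, 4), (2, 5), (2, 6), (2, 7), (3, 4), (3, 5), (3, 6), (3, 7), (4, 4), (4, 5), (4, 6), (4, 7), (5, 4), (5, 5), (5, 6), (5, 7)]
Unfold 4 (reflect across v@4): 32 holes -> [(2, 0), (2, 1), (2, 2), (2, 3), (2, 4), (2, 5), (2, 6), (2, 7), (3, 0), (3, 1), (3, 2), (3, 3), (3, 4), (3, 5), (3, 6), (3, 7), (4, 0), (4, 1), (4, 2), (4, 3), (4, 4), (4, 5), (4, 6), (4, 7), (5, 0), (5, 1), (5, 2), (5, 3), (5, 4), (5, 5), (5, 6), (5, 7)]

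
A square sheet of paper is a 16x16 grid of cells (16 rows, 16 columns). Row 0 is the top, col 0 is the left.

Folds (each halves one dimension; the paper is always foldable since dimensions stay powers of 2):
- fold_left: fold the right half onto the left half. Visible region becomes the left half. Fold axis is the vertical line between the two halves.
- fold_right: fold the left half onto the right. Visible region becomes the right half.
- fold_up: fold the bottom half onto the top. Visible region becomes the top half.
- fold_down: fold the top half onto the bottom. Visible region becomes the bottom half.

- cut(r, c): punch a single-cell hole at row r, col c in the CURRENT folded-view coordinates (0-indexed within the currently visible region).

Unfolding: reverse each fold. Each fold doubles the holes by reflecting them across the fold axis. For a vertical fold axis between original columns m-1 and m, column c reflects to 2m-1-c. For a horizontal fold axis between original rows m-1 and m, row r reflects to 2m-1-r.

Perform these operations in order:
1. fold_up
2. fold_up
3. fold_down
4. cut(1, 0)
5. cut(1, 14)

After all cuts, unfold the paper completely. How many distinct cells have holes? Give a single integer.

Op 1 fold_up: fold axis h@8; visible region now rows[0,8) x cols[0,16) = 8x16
Op 2 fold_up: fold axis h@4; visible region now rows[0,4) x cols[0,16) = 4x16
Op 3 fold_down: fold axis h@2; visible region now rows[2,4) x cols[0,16) = 2x16
Op 4 cut(1, 0): punch at orig (3,0); cuts so far [(3, 0)]; region rows[2,4) x cols[0,16) = 2x16
Op 5 cut(1, 14): punch at orig (3,14); cuts so far [(3, 0), (3, 14)]; region rows[2,4) x cols[0,16) = 2x16
Unfold 1 (reflect across h@2): 4 holes -> [(0, 0), (0, 14), (3, 0), (3, 14)]
Unfold 2 (reflect across h@4): 8 holes -> [(0, 0), (0, 14), (3, 0), (3, 14), (4, 0), (4, 14), (7, 0), (7, 14)]
Unfold 3 (reflect across h@8): 16 holes -> [(0, 0), (0, 14), (3, 0), (3, 14), (4, 0), (4, 14), (7, 0), (7, 14), (8, 0), (8, 14), (11, 0), (11, 14), (12, 0), (12, 14), (15, 0), (15, 14)]

Answer: 16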